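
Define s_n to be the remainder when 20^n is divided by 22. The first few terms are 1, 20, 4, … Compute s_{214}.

We have s_0 = 1, s_1 = 20, s_2 = 4, s_3 = 14, s_4 = 16, s_5 = 12, s_6 = 20.
Since s_6 = s_1 = 20, the sequence is eventually periodic: after a pre-period of length 1 it cycles with period 5.
For n ≥ 1, s_n depends only on (n - 1) mod 5. (214 - 1) mod 5 = 3, so s_{214} = s_4 = 16.

16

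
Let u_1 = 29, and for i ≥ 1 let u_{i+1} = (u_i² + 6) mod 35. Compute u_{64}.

21

Computing terms: u_1 = 29, u_2 = 7, u_3 = 20, u_4 = 21, u_5 = 27, u_6 = 0, u_7 = 6, u_8 = 7.
Since u_8 = u_2 = 7, the sequence is eventually periodic: after a pre-period of length 1 it cycles with period 6.
For i ≥ 2, u_i depends only on (i - 2) mod 6. (64 - 2) mod 6 = 2, so u_{64} = u_4 = 21.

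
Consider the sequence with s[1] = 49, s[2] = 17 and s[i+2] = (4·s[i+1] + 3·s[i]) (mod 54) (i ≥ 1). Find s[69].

17

Computing terms: s[1] = 49,  s[2] = 17,  s[3] = 53,  s[4] = 47,  s[5] = 23,  s[6] = 17,  s[7] = 29,  s[8] = 5,  s[9] = 53,  s[10] = 11,  s[11] = 41,  s[12] = 35,  s[13] = 47,  s[14] = 23.
Since (s[13], s[14]) = (s[4], s[5]) = (47, 23) (two consecutive terms determine the rest), the sequence is eventually periodic: after a pre-period of length 3 it cycles with period 9.
For i ≥ 4, s[i] depends only on (i - 4) mod 9. (69 - 4) mod 9 = 2, so s[69] = s[6] = 17.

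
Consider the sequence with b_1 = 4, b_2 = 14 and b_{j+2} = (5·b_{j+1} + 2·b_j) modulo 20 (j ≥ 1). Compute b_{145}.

Computing terms: b_1 = 4; b_2 = 14; b_3 = 18; b_4 = 18; b_5 = 6; b_6 = 6; b_7 = 2; b_8 = 2; b_9 = 14; b_{10} = 14; b_{11} = 18.
Since (b_{10}, b_{11}) = (b_2, b_3) = (14, 18) (two consecutive terms determine the rest), the sequence is eventually periodic: after a pre-period of length 1 it cycles with period 8.
For j ≥ 2, b_j depends only on (j - 2) mod 8. (145 - 2) mod 8 = 7, so b_{145} = b_9 = 14.

14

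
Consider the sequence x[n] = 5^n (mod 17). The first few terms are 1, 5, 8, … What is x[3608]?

Listing terms: x[0] = 1,  x[1] = 5,  x[2] = 8,  x[3] = 6,  x[4] = 13,  x[5] = 14,  x[6] = 2,  x[7] = 10,  x[8] = 16,  x[9] = 12,  x[10] = 9,  x[11] = 11,  x[12] = 4,  x[13] = 3,  x[14] = 15,  x[15] = 7,  x[16] = 1.
The sequence repeats with period 16.
So x[3608] = x[0 + ((3608-0) mod 16)] = x[8] = 16.

16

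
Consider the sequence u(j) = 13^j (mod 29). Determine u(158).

25

Computing terms: u(0) = 1; u(1) = 13; u(2) = 24; u(3) = 22; u(4) = 25; u(5) = 6; u(6) = 20; u(7) = 28; u(8) = 16; u(9) = 5; u(10) = 7; u(11) = 4; u(12) = 23; u(13) = 9; u(14) = 1.
Since u(14) = u(0) = 1, the sequence is periodic with period 14.
So u(158) = u(0 + ((158-0) mod 14)) = u(4) = 25.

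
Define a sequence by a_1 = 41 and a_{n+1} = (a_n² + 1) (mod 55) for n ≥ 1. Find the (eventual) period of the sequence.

Listing terms: a_1 = 41; a_2 = 32; a_3 = 35; a_4 = 16; a_5 = 37; a_6 = 50; a_7 = 26; a_8 = 17; a_9 = 15; a_{10} = 6; a_{11} = 37.
Since a_{11} = a_5 = 37, the sequence is eventually periodic: after a pre-period of length 4 it cycles with period 6.

6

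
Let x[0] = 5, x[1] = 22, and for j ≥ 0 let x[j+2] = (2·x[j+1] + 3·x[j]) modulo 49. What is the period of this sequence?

42

Computing terms: x[0] = 5, x[1] = 22, x[2] = 10, x[3] = 37, x[4] = 6, x[5] = 25, x[6] = 19, x[7] = 15, x[8] = 38, x[9] = 23, x[10] = 13, x[11] = 46, x[12] = 33, x[13] = 8, x[14] = 17, x[15] = 9, x[16] = 20, x[17] = 18, x[18] = 47, x[19] = 1, x[20] = 45, x[21] = 44, x[22] = 27, x[23] = 39, x[24] = 12, x[25] = 43, x[26] = 24, x[27] = 30, x[28] = 34, x[29] = 11, x[30] = 26, x[31] = 36, x[32] = 3, x[33] = 16, x[34] = 41, x[35] = 32, x[36] = 40, x[37] = 29, x[38] = 31, x[39] = 2, x[40] = 48, x[41] = 4, x[42] = 5, x[43] = 22.
The sequence repeats with period 42.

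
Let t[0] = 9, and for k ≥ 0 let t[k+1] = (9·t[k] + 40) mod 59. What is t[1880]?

29

Computing terms: t[0] = 9,  t[1] = 3,  t[2] = 8,  t[3] = 53,  t[4] = 45,  t[5] = 32,  t[6] = 33,  t[7] = 42,  t[8] = 5,  t[9] = 26,  t[10] = 38,  t[11] = 28,  t[12] = 56,  t[13] = 13,  t[14] = 39,  t[15] = 37,  t[16] = 19,  t[17] = 34,  t[18] = 51,  t[19] = 27,  t[20] = 47,  t[21] = 50,  t[22] = 18,  t[23] = 25,  t[24] = 29,  t[25] = 6,  t[26] = 35,  t[27] = 1,  t[28] = 49,  t[29] = 9.
The sequence repeats with period 29.
(1880 - 0) mod 29 = 24, so t[1880] = t[24] = 29.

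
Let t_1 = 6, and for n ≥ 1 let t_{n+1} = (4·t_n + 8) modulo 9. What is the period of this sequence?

Computing terms: t_1 = 6; t_2 = 5; t_3 = 1; t_4 = 3; t_5 = 2; t_6 = 7; t_7 = 0; t_8 = 8; t_9 = 4; t_{10} = 6.
Since t_{10} = t_1 = 6, the sequence is periodic with period 9.

9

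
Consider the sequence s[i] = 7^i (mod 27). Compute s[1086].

10

Listing terms: s[1] = 7,  s[2] = 22,  s[3] = 19,  s[4] = 25,  s[5] = 13,  s[6] = 10,  s[7] = 16,  s[8] = 4,  s[9] = 1,  s[10] = 7.
The sequence repeats with period 9.
So s[1086] = s[1 + ((1086-1) mod 9)] = s[6] = 10.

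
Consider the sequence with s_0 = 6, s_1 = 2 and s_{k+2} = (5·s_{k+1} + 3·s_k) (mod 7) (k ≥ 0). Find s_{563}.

0

s_0 = 6,  s_1 = 2,  s_2 = 0,  s_3 = 6,  s_4 = 2.
The sequence repeats with period 3.
(563 - 0) mod 3 = 2, so s_{563} = s_2 = 0.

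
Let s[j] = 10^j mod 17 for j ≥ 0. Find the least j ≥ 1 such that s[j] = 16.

8

Computing terms: s[0] = 1,  s[1] = 10,  s[2] = 15,  s[3] = 14,  s[4] = 4,  s[5] = 6,  s[6] = 9,  s[7] = 5,  s[8] = 16,  s[9] = 7,  s[10] = 2,  s[11] = 3,  s[12] = 13,  s[13] = 11,  s[14] = 8,  s[15] = 12,  s[16] = 1.
Since s[16] = s[0] = 1, the sequence is periodic with period 16.
The value 16 first appears (with j ≥ 1) at s[8].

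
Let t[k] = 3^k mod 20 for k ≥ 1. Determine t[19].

7

Listing terms: t[1] = 3; t[2] = 9; t[3] = 7; t[4] = 1; t[5] = 3.
Since t[5] = t[1] = 3, the sequence is periodic with period 4.
So t[19] = t[1 + ((19-1) mod 4)] = t[3] = 7.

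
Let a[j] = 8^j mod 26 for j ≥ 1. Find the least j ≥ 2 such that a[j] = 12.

2

a[1] = 8, a[2] = 12, a[3] = 18, a[4] = 14, a[5] = 8.
Since a[5] = a[1] = 8, the sequence is periodic with period 4.
The value 12 first appears (with j ≥ 2) at a[2].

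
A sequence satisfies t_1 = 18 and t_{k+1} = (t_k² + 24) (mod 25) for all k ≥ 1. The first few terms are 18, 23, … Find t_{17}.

t_1 = 18, t_2 = 23, t_3 = 3, t_4 = 8, t_5 = 13, t_6 = 18.
Since t_6 = t_1 = 18, the sequence is periodic with period 5.
(17 - 1) mod 5 = 1, so t_{17} = t_2 = 23.

23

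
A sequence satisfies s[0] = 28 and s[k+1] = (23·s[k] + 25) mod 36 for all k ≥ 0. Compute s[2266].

16

Listing terms: s[0] = 28, s[1] = 21, s[2] = 4, s[3] = 9, s[4] = 16, s[5] = 33, s[6] = 28.
The sequence repeats with period 6.
(2266 - 0) mod 6 = 4, so s[2266] = s[4] = 16.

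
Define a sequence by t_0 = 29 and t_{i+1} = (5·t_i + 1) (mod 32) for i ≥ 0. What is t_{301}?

Listing terms: t_0 = 29, t_1 = 18, t_2 = 27, t_3 = 8, t_4 = 9, t_5 = 14, t_6 = 7, t_7 = 4, t_8 = 21, t_9 = 10, t_{10} = 19, t_{11} = 0, t_{12} = 1, t_{13} = 6, t_{14} = 31, t_{15} = 28, t_{16} = 13, t_{17} = 2, t_{18} = 11, t_{19} = 24, t_{20} = 25, t_{21} = 30, t_{22} = 23, t_{23} = 20, t_{24} = 5, t_{25} = 26, t_{26} = 3, t_{27} = 16, t_{28} = 17, t_{29} = 22, t_{30} = 15, t_{31} = 12, t_{32} = 29.
Since t_{32} = t_0 = 29, the sequence is periodic with period 32.
So t_{301} = t_{0 + ((301-0) mod 32)} = t_{13} = 6.

6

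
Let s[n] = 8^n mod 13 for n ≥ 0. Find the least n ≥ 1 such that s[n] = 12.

Listing terms: s[0] = 1,  s[1] = 8,  s[2] = 12,  s[3] = 5,  s[4] = 1.
The sequence repeats with period 4.
The value 12 first appears (with n ≥ 1) at s[2].

2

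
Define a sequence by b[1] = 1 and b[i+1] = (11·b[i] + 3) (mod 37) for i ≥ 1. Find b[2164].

b[1] = 1,  b[2] = 14,  b[3] = 9,  b[4] = 28,  b[5] = 15,  b[6] = 20,  b[7] = 1.
The sequence repeats with period 6.
(2164 - 1) mod 6 = 3, so b[2164] = b[4] = 28.

28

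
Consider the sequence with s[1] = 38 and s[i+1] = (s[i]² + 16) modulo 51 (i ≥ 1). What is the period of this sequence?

We have s[1] = 38, s[2] = 32, s[3] = 20, s[4] = 8, s[5] = 29, s[6] = 41, s[7] = 14, s[8] = 8.
Since s[8] = s[4] = 8, the sequence is eventually periodic: after a pre-period of length 3 it cycles with period 4.

4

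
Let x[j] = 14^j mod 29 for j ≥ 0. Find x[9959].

10

Listing terms: x[0] = 1; x[1] = 14; x[2] = 22; x[3] = 18; x[4] = 20; x[5] = 19; x[6] = 5; x[7] = 12; x[8] = 23; x[9] = 3; x[10] = 13; x[11] = 8; x[12] = 25; x[13] = 2; x[14] = 28; x[15] = 15; x[16] = 7; x[17] = 11; x[18] = 9; x[19] = 10; x[20] = 24; x[21] = 17; x[22] = 6; x[23] = 26; x[24] = 16; x[25] = 21; x[26] = 4; x[27] = 27; x[28] = 1.
The sequence repeats with period 28.
So x[9959] = x[0 + ((9959-0) mod 28)] = x[19] = 10.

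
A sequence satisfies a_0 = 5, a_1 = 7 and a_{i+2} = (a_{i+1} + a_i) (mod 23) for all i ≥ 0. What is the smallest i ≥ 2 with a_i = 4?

5

Computing terms: a_0 = 5, a_1 = 7, a_2 = 12, a_3 = 19, a_4 = 8, a_5 = 4, a_6 = 12, a_7 = 16, a_8 = 5, a_9 = 21, a_{10} = 3, a_{11} = 1, a_{12} = 4, a_{13} = 5, a_{14} = 9, a_{15} = 14, a_{16} = 0, a_{17} = 14, a_{18} = 14, a_{19} = 5, a_{20} = 19, a_{21} = 1, a_{22} = 20, a_{23} = 21, a_{24} = 18, a_{25} = 16, a_{26} = 11, a_{27} = 4, a_{28} = 15, a_{29} = 19, a_{30} = 11, a_{31} = 7, a_{32} = 18, a_{33} = 2, a_{34} = 20, a_{35} = 22, a_{36} = 19, a_{37} = 18, a_{38} = 14, a_{39} = 9, a_{40} = 0, a_{41} = 9, a_{42} = 9, a_{43} = 18, a_{44} = 4, a_{45} = 22, a_{46} = 3, a_{47} = 2, a_{48} = 5, a_{49} = 7.
The sequence repeats with period 48.
The value 4 first appears (with i ≥ 2) at a_5.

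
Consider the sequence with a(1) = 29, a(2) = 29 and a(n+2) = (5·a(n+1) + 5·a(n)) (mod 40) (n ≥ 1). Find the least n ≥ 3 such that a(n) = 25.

a(1) = 29; a(2) = 29; a(3) = 10; a(4) = 35; a(5) = 25; a(6) = 20; a(7) = 25; a(8) = 25; a(9) = 10; a(10) = 15; a(11) = 5; a(12) = 20; a(13) = 5; a(14) = 5; a(15) = 10; a(16) = 35.
Since (a(15), a(16)) = (a(3), a(4)) = (10, 35) (two consecutive terms determine the rest), the sequence is eventually periodic: after a pre-period of length 2 it cycles with period 12.
The value 25 first appears (with n ≥ 3) at a(5).

5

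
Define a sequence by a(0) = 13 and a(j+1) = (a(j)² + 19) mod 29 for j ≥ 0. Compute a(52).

24

a(0) = 13; a(1) = 14; a(2) = 12; a(3) = 18; a(4) = 24; a(5) = 15; a(6) = 12.
Since a(6) = a(2) = 12, the sequence is eventually periodic: after a pre-period of length 2 it cycles with period 4.
For j ≥ 2, a(j) depends only on (j - 2) mod 4. (52 - 2) mod 4 = 2, so a(52) = a(4) = 24.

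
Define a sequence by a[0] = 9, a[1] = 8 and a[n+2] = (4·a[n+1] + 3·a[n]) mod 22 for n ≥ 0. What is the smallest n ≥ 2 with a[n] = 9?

Computing terms: a[0] = 9; a[1] = 8; a[2] = 15; a[3] = 18; a[4] = 7; a[5] = 16; a[6] = 19; a[7] = 14; a[8] = 3; a[9] = 10; a[10] = 5; a[11] = 6; a[12] = 17; a[13] = 20; a[14] = 21; a[15] = 12; a[16] = 1; a[17] = 18; a[18] = 9; a[19] = 2; a[20] = 13; a[21] = 14; a[22] = 7; a[23] = 4; a[24] = 15; a[25] = 6; a[26] = 3; a[27] = 8; a[28] = 19; a[29] = 12; a[30] = 17; a[31] = 16; a[32] = 5; a[33] = 2; a[34] = 1; a[35] = 10; a[36] = 21; a[37] = 4; a[38] = 13; a[39] = 20; a[40] = 9; a[41] = 8.
Since (a[40], a[41]) = (a[0], a[1]) = (9, 8) (two consecutive terms determine the rest), the sequence is periodic with period 40.
The value 9 first appears (with n ≥ 2) at a[18].

18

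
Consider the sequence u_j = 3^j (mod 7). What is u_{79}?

u_1 = 3,  u_2 = 2,  u_3 = 6,  u_4 = 4,  u_5 = 5,  u_6 = 1,  u_7 = 3.
The sequence repeats with period 6.
(79 - 1) mod 6 = 0, so u_{79} = u_1 = 3.

3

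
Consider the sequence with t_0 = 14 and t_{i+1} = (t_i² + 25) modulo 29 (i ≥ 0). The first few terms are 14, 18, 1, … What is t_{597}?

12

Listing terms: t_0 = 14,  t_1 = 18,  t_2 = 1,  t_3 = 26,  t_4 = 5,  t_5 = 21,  t_6 = 2,  t_7 = 0,  t_8 = 25,  t_9 = 12,  t_{10} = 24,  t_{11} = 21.
Since t_{11} = t_5 = 21, the sequence is eventually periodic: after a pre-period of length 5 it cycles with period 6.
For i ≥ 5, t_i depends only on (i - 5) mod 6. (597 - 5) mod 6 = 4, so t_{597} = t_9 = 12.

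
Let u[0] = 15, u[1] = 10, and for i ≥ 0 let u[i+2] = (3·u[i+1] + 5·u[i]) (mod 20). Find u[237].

Computing terms: u[0] = 15,  u[1] = 10,  u[2] = 5,  u[3] = 5,  u[4] = 0,  u[5] = 5,  u[6] = 15,  u[7] = 10.
The sequence repeats with period 6.
So u[237] = u[0 + ((237-0) mod 6)] = u[3] = 5.

5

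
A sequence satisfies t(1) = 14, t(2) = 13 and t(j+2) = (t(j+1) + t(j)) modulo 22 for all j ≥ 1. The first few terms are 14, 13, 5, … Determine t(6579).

15

Computing terms: t(1) = 14, t(2) = 13, t(3) = 5, t(4) = 18, t(5) = 1, t(6) = 19, t(7) = 20, t(8) = 17, t(9) = 15, t(10) = 10, t(11) = 3, t(12) = 13, t(13) = 16, t(14) = 7, t(15) = 1, t(16) = 8, t(17) = 9, t(18) = 17, t(19) = 4, t(20) = 21, t(21) = 3, t(22) = 2, t(23) = 5, t(24) = 7, t(25) = 12, t(26) = 19, t(27) = 9, t(28) = 6, t(29) = 15, t(30) = 21, t(31) = 14, t(32) = 13.
The sequence repeats with period 30.
(6579 - 1) mod 30 = 8, so t(6579) = t(9) = 15.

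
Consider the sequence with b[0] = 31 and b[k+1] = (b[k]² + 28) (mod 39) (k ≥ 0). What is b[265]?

38

Listing terms: b[0] = 31, b[1] = 14, b[2] = 29, b[3] = 11, b[4] = 32, b[5] = 38, b[6] = 29.
Since b[6] = b[2] = 29, the sequence is eventually periodic: after a pre-period of length 2 it cycles with period 4.
For k ≥ 2, b[k] depends only on (k - 2) mod 4. (265 - 2) mod 4 = 3, so b[265] = b[5] = 38.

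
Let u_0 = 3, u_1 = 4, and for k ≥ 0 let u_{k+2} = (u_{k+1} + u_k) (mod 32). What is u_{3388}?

u_0 = 3,  u_1 = 4,  u_2 = 7,  u_3 = 11,  u_4 = 18,  u_5 = 29,  u_6 = 15,  u_7 = 12,  u_8 = 27,  u_9 = 7,  u_{10} = 2,  u_{11} = 9,  u_{12} = 11,  u_{13} = 20,  u_{14} = 31,  u_{15} = 19,  u_{16} = 18,  u_{17} = 5,  u_{18} = 23,  u_{19} = 28,  u_{20} = 19,  u_{21} = 15,  u_{22} = 2,  u_{23} = 17,  u_{24} = 19,  u_{25} = 4,  u_{26} = 23,  u_{27} = 27,  u_{28} = 18,  u_{29} = 13,  u_{30} = 31,  u_{31} = 12,  u_{32} = 11,  u_{33} = 23,  u_{34} = 2,  u_{35} = 25,  u_{36} = 27,  u_{37} = 20,  u_{38} = 15,  u_{39} = 3,  u_{40} = 18,  u_{41} = 21,  u_{42} = 7,  u_{43} = 28,  u_{44} = 3,  u_{45} = 31,  u_{46} = 2,  u_{47} = 1,  u_{48} = 3,  u_{49} = 4.
Since (u_{48}, u_{49}) = (u_0, u_1) = (3, 4) (two consecutive terms determine the rest), the sequence is periodic with period 48.
So u_{3388} = u_{0 + ((3388-0) mod 48)} = u_{28} = 18.

18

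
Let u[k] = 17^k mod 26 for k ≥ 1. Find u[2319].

25

u[1] = 17; u[2] = 3; u[3] = 25; u[4] = 9; u[5] = 23; u[6] = 1; u[7] = 17.
The sequence repeats with period 6.
(2319 - 1) mod 6 = 2, so u[2319] = u[3] = 25.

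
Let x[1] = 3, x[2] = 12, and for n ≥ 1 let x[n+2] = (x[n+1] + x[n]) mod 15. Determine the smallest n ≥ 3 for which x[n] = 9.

Computing terms: x[1] = 3, x[2] = 12, x[3] = 0, x[4] = 12, x[5] = 12, x[6] = 9, x[7] = 6, x[8] = 0, x[9] = 6, x[10] = 6, x[11] = 12, x[12] = 3, x[13] = 0, x[14] = 3, x[15] = 3, x[16] = 6, x[17] = 9, x[18] = 0, x[19] = 9, x[20] = 9, x[21] = 3, x[22] = 12.
Since (x[21], x[22]) = (x[1], x[2]) = (3, 12) (two consecutive terms determine the rest), the sequence is periodic with period 20.
The value 9 first appears (with n ≥ 3) at x[6].

6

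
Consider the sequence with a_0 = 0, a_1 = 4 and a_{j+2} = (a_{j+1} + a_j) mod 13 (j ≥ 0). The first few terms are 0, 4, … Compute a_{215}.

6

Computing terms: a_0 = 0,  a_1 = 4,  a_2 = 4,  a_3 = 8,  a_4 = 12,  a_5 = 7,  a_6 = 6,  a_7 = 0,  a_8 = 6,  a_9 = 6,  a_{10} = 12,  a_{11} = 5,  a_{12} = 4,  a_{13} = 9,  a_{14} = 0,  a_{15} = 9,  a_{16} = 9,  a_{17} = 5,  a_{18} = 1,  a_{19} = 6,  a_{20} = 7,  a_{21} = 0,  a_{22} = 7,  a_{23} = 7,  a_{24} = 1,  a_{25} = 8,  a_{26} = 9,  a_{27} = 4,  a_{28} = 0,  a_{29} = 4.
Since (a_{28}, a_{29}) = (a_0, a_1) = (0, 4) (two consecutive terms determine the rest), the sequence is periodic with period 28.
So a_{215} = a_{0 + ((215-0) mod 28)} = a_{19} = 6.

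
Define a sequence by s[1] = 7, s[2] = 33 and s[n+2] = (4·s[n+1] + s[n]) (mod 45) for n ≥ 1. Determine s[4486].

Computing terms: s[1] = 7; s[2] = 33; s[3] = 4; s[4] = 4; s[5] = 20; s[6] = 39; s[7] = 41; s[8] = 23; s[9] = 43; s[10] = 15; s[11] = 13; s[12] = 22; s[13] = 11; s[14] = 21; s[15] = 5; s[16] = 41; s[17] = 34; s[18] = 42; s[19] = 22; s[20] = 40; s[21] = 2; s[22] = 3; s[23] = 14; s[24] = 14; s[25] = 25; s[26] = 24; s[27] = 31; s[28] = 13; s[29] = 38; s[30] = 30; s[31] = 23; s[32] = 32; s[33] = 16; s[34] = 6; s[35] = 40; s[36] = 31; s[37] = 29; s[38] = 12; s[39] = 32; s[40] = 5; s[41] = 7; s[42] = 33.
The sequence repeats with period 40.
So s[4486] = s[1 + ((4486-1) mod 40)] = s[6] = 39.

39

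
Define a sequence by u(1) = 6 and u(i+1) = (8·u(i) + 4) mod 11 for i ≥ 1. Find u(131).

Listing terms: u(1) = 6, u(2) = 8, u(3) = 2, u(4) = 9, u(5) = 10, u(6) = 7, u(7) = 5, u(8) = 0, u(9) = 4, u(10) = 3, u(11) = 6.
Since u(11) = u(1) = 6, the sequence is periodic with period 10.
So u(131) = u(1 + ((131-1) mod 10)) = u(1) = 6.

6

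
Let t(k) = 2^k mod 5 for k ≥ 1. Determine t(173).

Listing terms: t(1) = 2,  t(2) = 4,  t(3) = 3,  t(4) = 1,  t(5) = 2.
Since t(5) = t(1) = 2, the sequence is periodic with period 4.
(173 - 1) mod 4 = 0, so t(173) = t(1) = 2.

2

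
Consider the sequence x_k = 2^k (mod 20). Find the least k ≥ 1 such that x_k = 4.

2

Computing terms: x_0 = 1; x_1 = 2; x_2 = 4; x_3 = 8; x_4 = 16; x_5 = 12; x_6 = 4.
Since x_6 = x_2 = 4, the sequence is eventually periodic: after a pre-period of length 2 it cycles with period 4.
The value 4 first appears (with k ≥ 1) at x_2.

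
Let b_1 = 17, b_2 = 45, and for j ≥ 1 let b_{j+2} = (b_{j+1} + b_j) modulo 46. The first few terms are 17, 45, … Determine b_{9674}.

We have b_1 = 17; b_2 = 45; b_3 = 16; b_4 = 15; b_5 = 31; b_6 = 0; b_7 = 31; b_8 = 31; b_9 = 16; b_{10} = 1; b_{11} = 17; b_{12} = 18; b_{13} = 35; b_{14} = 7; b_{15} = 42; b_{16} = 3; b_{17} = 45; b_{18} = 2; b_{19} = 1; b_{20} = 3; b_{21} = 4; b_{22} = 7; b_{23} = 11; b_{24} = 18; b_{25} = 29; b_{26} = 1; b_{27} = 30; b_{28} = 31; b_{29} = 15; b_{30} = 0; b_{31} = 15; b_{32} = 15; b_{33} = 30; b_{34} = 45; b_{35} = 29; b_{36} = 28; b_{37} = 11; b_{38} = 39; b_{39} = 4; b_{40} = 43; b_{41} = 1; b_{42} = 44; b_{43} = 45; b_{44} = 43; b_{45} = 42; b_{46} = 39; b_{47} = 35; b_{48} = 28; b_{49} = 17; b_{50} = 45.
Since (b_{49}, b_{50}) = (b_1, b_2) = (17, 45) (two consecutive terms determine the rest), the sequence is periodic with period 48.
So b_{9674} = b_{1 + ((9674-1) mod 48)} = b_{26} = 1.

1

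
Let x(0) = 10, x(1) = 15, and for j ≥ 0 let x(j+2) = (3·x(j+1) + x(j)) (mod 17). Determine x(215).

15

Computing terms: x(0) = 10; x(1) = 15; x(2) = 4; x(3) = 10; x(4) = 0; x(5) = 10; x(6) = 13; x(7) = 15; x(8) = 7; x(9) = 2; x(10) = 13; x(11) = 7; x(12) = 0; x(13) = 7; x(14) = 4; x(15) = 2; x(16) = 10; x(17) = 15.
The sequence repeats with period 16.
So x(215) = x(0 + ((215-0) mod 16)) = x(7) = 15.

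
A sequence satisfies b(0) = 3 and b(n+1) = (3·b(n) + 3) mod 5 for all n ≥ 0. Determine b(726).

b(0) = 3, b(1) = 2, b(2) = 4, b(3) = 0, b(4) = 3.
The sequence repeats with period 4.
(726 - 0) mod 4 = 2, so b(726) = b(2) = 4.

4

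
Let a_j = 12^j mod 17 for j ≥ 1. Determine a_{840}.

16

We have a_1 = 12,  a_2 = 8,  a_3 = 11,  a_4 = 13,  a_5 = 3,  a_6 = 2,  a_7 = 7,  a_8 = 16,  a_9 = 5,  a_{10} = 9,  a_{11} = 6,  a_{12} = 4,  a_{13} = 14,  a_{14} = 15,  a_{15} = 10,  a_{16} = 1,  a_{17} = 12.
The sequence repeats with period 16.
(840 - 1) mod 16 = 7, so a_{840} = a_8 = 16.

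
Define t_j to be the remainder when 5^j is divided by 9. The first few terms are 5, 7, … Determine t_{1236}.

1

We have t_1 = 5, t_2 = 7, t_3 = 8, t_4 = 4, t_5 = 2, t_6 = 1, t_7 = 5.
Since t_7 = t_1 = 5, the sequence is periodic with period 6.
So t_{1236} = t_{1 + ((1236-1) mod 6)} = t_6 = 1.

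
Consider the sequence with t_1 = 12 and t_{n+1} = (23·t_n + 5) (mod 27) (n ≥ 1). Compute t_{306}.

t_1 = 12,  t_2 = 11,  t_3 = 15,  t_4 = 26,  t_5 = 9,  t_6 = 23,  t_7 = 21,  t_8 = 2,  t_9 = 24,  t_{10} = 17,  t_{11} = 18,  t_{12} = 14,  t_{13} = 3,  t_{14} = 20,  t_{15} = 6,  t_{16} = 8,  t_{17} = 0,  t_{18} = 5,  t_{19} = 12.
Since t_{19} = t_1 = 12, the sequence is periodic with period 18.
So t_{306} = t_{1 + ((306-1) mod 18)} = t_{18} = 5.

5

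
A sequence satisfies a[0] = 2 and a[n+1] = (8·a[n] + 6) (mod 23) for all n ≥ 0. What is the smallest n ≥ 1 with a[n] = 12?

Computing terms: a[0] = 2, a[1] = 22, a[2] = 21, a[3] = 13, a[4] = 18, a[5] = 12, a[6] = 10, a[7] = 17, a[8] = 4, a[9] = 15, a[10] = 11, a[11] = 2.
Since a[11] = a[0] = 2, the sequence is periodic with period 11.
The value 12 first appears (with n ≥ 1) at a[5].

5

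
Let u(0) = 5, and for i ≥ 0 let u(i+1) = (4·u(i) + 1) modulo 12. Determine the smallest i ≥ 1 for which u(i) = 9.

1

We have u(0) = 5; u(1) = 9; u(2) = 1; u(3) = 5.
The sequence repeats with period 3.
The value 9 first appears (with i ≥ 1) at u(1).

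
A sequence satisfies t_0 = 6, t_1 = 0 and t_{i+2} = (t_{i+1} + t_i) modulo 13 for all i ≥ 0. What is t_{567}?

9

Listing terms: t_0 = 6, t_1 = 0, t_2 = 6, t_3 = 6, t_4 = 12, t_5 = 5, t_6 = 4, t_7 = 9, t_8 = 0, t_9 = 9, t_{10} = 9, t_{11} = 5, t_{12} = 1, t_{13} = 6, t_{14} = 7, t_{15} = 0, t_{16} = 7, t_{17} = 7, t_{18} = 1, t_{19} = 8, t_{20} = 9, t_{21} = 4, t_{22} = 0, t_{23} = 4, t_{24} = 4, t_{25} = 8, t_{26} = 12, t_{27} = 7, t_{28} = 6, t_{29} = 0.
The sequence repeats with period 28.
So t_{567} = t_{0 + ((567-0) mod 28)} = t_7 = 9.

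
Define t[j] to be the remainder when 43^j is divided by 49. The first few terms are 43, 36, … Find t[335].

t[1] = 43; t[2] = 36; t[3] = 29; t[4] = 22; t[5] = 15; t[6] = 8; t[7] = 1; t[8] = 43.
Since t[8] = t[1] = 43, the sequence is periodic with period 7.
(335 - 1) mod 7 = 5, so t[335] = t[6] = 8.

8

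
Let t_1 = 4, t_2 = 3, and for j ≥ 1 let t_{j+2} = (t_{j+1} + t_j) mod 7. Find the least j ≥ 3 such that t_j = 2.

7

t_1 = 4; t_2 = 3; t_3 = 0; t_4 = 3; t_5 = 3; t_6 = 6; t_7 = 2; t_8 = 1; t_9 = 3; t_{10} = 4; t_{11} = 0; t_{12} = 4; t_{13} = 4; t_{14} = 1; t_{15} = 5; t_{16} = 6; t_{17} = 4; t_{18} = 3.
The sequence repeats with period 16.
The value 2 first appears (with j ≥ 3) at t_7.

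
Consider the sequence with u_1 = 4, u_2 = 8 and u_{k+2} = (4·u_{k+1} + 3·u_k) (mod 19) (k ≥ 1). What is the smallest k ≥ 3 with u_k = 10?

Listing terms: u_1 = 4,  u_2 = 8,  u_3 = 6,  u_4 = 10,  u_5 = 1,  u_6 = 15,  u_7 = 6,  u_8 = 12,  u_9 = 9,  u_{10} = 15,  u_{11} = 11,  u_{12} = 13,  u_{13} = 9,  u_{14} = 18,  u_{15} = 4,  u_{16} = 13,  u_{17} = 7,  u_{18} = 10,  u_{19} = 4,  u_{20} = 8.
Since (u_{19}, u_{20}) = (u_1, u_2) = (4, 8) (two consecutive terms determine the rest), the sequence is periodic with period 18.
The value 10 first appears (with k ≥ 3) at u_4.

4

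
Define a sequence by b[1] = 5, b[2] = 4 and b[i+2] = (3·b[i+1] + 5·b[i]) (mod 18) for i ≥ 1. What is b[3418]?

We have b[1] = 5, b[2] = 4, b[3] = 1, b[4] = 5, b[5] = 2, b[6] = 13, b[7] = 13, b[8] = 14, b[9] = 17, b[10] = 13, b[11] = 16, b[12] = 5, b[13] = 5, b[14] = 4.
The sequence repeats with period 12.
So b[3418] = b[1 + ((3418-1) mod 12)] = b[10] = 13.

13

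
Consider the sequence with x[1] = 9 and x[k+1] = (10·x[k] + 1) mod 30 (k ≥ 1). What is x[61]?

Computing terms: x[1] = 9,  x[2] = 1,  x[3] = 11,  x[4] = 21,  x[5] = 1.
Since x[5] = x[2] = 1, the sequence is eventually periodic: after a pre-period of length 1 it cycles with period 3.
For k ≥ 2, x[k] depends only on (k - 2) mod 3. (61 - 2) mod 3 = 2, so x[61] = x[4] = 21.

21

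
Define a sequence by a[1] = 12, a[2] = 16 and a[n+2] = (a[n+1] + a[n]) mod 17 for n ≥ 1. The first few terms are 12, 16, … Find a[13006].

Computing terms: a[1] = 12,  a[2] = 16,  a[3] = 11,  a[4] = 10,  a[5] = 4,  a[6] = 14,  a[7] = 1,  a[8] = 15,  a[9] = 16,  a[10] = 14,  a[11] = 13,  a[12] = 10,  a[13] = 6,  a[14] = 16,  a[15] = 5,  a[16] = 4,  a[17] = 9,  a[18] = 13,  a[19] = 5,  a[20] = 1,  a[21] = 6,  a[22] = 7,  a[23] = 13,  a[24] = 3,  a[25] = 16,  a[26] = 2,  a[27] = 1,  a[28] = 3,  a[29] = 4,  a[30] = 7,  a[31] = 11,  a[32] = 1,  a[33] = 12,  a[34] = 13,  a[35] = 8,  a[36] = 4,  a[37] = 12,  a[38] = 16.
The sequence repeats with period 36.
So a[13006] = a[1 + ((13006-1) mod 36)] = a[10] = 14.

14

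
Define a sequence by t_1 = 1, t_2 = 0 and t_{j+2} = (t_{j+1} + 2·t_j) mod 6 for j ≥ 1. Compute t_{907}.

4

t_1 = 1; t_2 = 0; t_3 = 2; t_4 = 2; t_5 = 0; t_6 = 4; t_7 = 4; t_8 = 0; t_9 = 2.
Since (t_8, t_9) = (t_2, t_3) = (0, 2) (two consecutive terms determine the rest), the sequence is eventually periodic: after a pre-period of length 1 it cycles with period 6.
For j ≥ 2, t_j depends only on (j - 2) mod 6. (907 - 2) mod 6 = 5, so t_{907} = t_7 = 4.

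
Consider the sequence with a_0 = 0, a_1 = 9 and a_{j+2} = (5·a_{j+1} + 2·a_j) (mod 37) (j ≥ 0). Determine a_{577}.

9

Computing terms: a_0 = 0; a_1 = 9; a_2 = 8; a_3 = 21; a_4 = 10; a_5 = 18; a_6 = 36; a_7 = 31; a_8 = 5; a_9 = 13; a_{10} = 1; a_{11} = 31; a_{12} = 9; a_{13} = 33; a_{14} = 35; a_{15} = 19; a_{16} = 17; a_{17} = 12; a_{18} = 20; a_{19} = 13; a_{20} = 31; a_{21} = 33; a_{22} = 5; a_{23} = 17; a_{24} = 21; a_{25} = 28; a_{26} = 34; a_{27} = 4; a_{28} = 14; a_{29} = 4; a_{30} = 11; a_{31} = 26; a_{32} = 4; a_{33} = 35; a_{34} = 35; a_{35} = 23; a_{36} = 0; a_{37} = 9.
Since (a_{36}, a_{37}) = (a_0, a_1) = (0, 9) (two consecutive terms determine the rest), the sequence is periodic with period 36.
(577 - 0) mod 36 = 1, so a_{577} = a_1 = 9.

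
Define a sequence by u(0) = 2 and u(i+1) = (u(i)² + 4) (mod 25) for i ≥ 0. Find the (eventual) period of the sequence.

Computing terms: u(0) = 2; u(1) = 8; u(2) = 18; u(3) = 3; u(4) = 13; u(5) = 23; u(6) = 8.
Since u(6) = u(1) = 8, the sequence is eventually periodic: after a pre-period of length 1 it cycles with period 5.

5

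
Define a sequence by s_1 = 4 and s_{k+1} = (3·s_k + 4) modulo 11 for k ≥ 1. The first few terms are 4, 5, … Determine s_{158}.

Listing terms: s_1 = 4; s_2 = 5; s_3 = 8; s_4 = 6; s_5 = 0; s_6 = 4.
The sequence repeats with period 5.
(158 - 1) mod 5 = 2, so s_{158} = s_3 = 8.

8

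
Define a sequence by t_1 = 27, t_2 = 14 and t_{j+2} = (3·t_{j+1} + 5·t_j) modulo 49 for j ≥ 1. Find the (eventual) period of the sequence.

21

t_1 = 27,  t_2 = 14,  t_3 = 30,  t_4 = 13,  t_5 = 42,  t_6 = 44,  t_7 = 48,  t_8 = 21,  t_9 = 9,  t_{10} = 34,  t_{11} = 0,  t_{12} = 23,  t_{13} = 20,  t_{14} = 28,  t_{15} = 37,  t_{16} = 6,  t_{17} = 7,  t_{18} = 2,  t_{19} = 41,  t_{20} = 35,  t_{21} = 16,  t_{22} = 27,  t_{23} = 14.
Since (t_{22}, t_{23}) = (t_1, t_2) = (27, 14) (two consecutive terms determine the rest), the sequence is periodic with period 21.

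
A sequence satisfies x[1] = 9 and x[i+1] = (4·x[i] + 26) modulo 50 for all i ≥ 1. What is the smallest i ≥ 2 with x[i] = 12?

Computing terms: x[1] = 9; x[2] = 12; x[3] = 24; x[4] = 22; x[5] = 14; x[6] = 32; x[7] = 4; x[8] = 42; x[9] = 44; x[10] = 2; x[11] = 34; x[12] = 12.
Since x[12] = x[2] = 12, the sequence is eventually periodic: after a pre-period of length 1 it cycles with period 10.
The value 12 first appears (with i ≥ 2) at x[2].

2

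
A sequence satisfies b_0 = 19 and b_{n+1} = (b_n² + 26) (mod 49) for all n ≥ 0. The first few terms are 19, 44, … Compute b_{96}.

Computing terms: b_0 = 19; b_1 = 44; b_2 = 2; b_3 = 30; b_4 = 44.
Since b_4 = b_1 = 44, the sequence is eventually periodic: after a pre-period of length 1 it cycles with period 3.
For n ≥ 1, b_n depends only on (n - 1) mod 3. (96 - 1) mod 3 = 2, so b_{96} = b_3 = 30.

30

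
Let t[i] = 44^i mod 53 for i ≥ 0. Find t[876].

46

Listing terms: t[0] = 1, t[1] = 44, t[2] = 28, t[3] = 13, t[4] = 42, t[5] = 46, t[6] = 10, t[7] = 16, t[8] = 15, t[9] = 24, t[10] = 49, t[11] = 36, t[12] = 47, t[13] = 1.
Since t[13] = t[0] = 1, the sequence is periodic with period 13.
(876 - 0) mod 13 = 5, so t[876] = t[5] = 46.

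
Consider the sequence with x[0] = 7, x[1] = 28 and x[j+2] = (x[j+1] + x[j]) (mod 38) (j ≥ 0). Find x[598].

Computing terms: x[0] = 7,  x[1] = 28,  x[2] = 35,  x[3] = 25,  x[4] = 22,  x[5] = 9,  x[6] = 31,  x[7] = 2,  x[8] = 33,  x[9] = 35,  x[10] = 30,  x[11] = 27,  x[12] = 19,  x[13] = 8,  x[14] = 27,  x[15] = 35,  x[16] = 24,  x[17] = 21,  x[18] = 7,  x[19] = 28.
The sequence repeats with period 18.
So x[598] = x[0 + ((598-0) mod 18)] = x[4] = 22.

22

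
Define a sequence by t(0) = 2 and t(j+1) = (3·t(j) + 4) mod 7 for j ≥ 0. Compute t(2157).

1

We have t(0) = 2; t(1) = 3; t(2) = 6; t(3) = 1; t(4) = 0; t(5) = 4; t(6) = 2.
Since t(6) = t(0) = 2, the sequence is periodic with period 6.
So t(2157) = t(0 + ((2157-0) mod 6)) = t(3) = 1.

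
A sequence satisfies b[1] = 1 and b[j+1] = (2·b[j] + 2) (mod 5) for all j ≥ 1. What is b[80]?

Listing terms: b[1] = 1,  b[2] = 4,  b[3] = 0,  b[4] = 2,  b[5] = 1.
Since b[5] = b[1] = 1, the sequence is periodic with period 4.
(80 - 1) mod 4 = 3, so b[80] = b[4] = 2.

2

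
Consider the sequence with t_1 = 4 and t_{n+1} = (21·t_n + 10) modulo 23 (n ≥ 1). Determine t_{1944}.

Computing terms: t_1 = 4, t_2 = 2, t_3 = 6, t_4 = 21, t_5 = 14, t_6 = 5, t_7 = 0, t_8 = 10, t_9 = 13, t_{10} = 7, t_{11} = 19, t_{12} = 18, t_{13} = 20, t_{14} = 16, t_{15} = 1, t_{16} = 8, t_{17} = 17, t_{18} = 22, t_{19} = 12, t_{20} = 9, t_{21} = 15, t_{22} = 3, t_{23} = 4.
Since t_{23} = t_1 = 4, the sequence is periodic with period 22.
(1944 - 1) mod 22 = 7, so t_{1944} = t_8 = 10.

10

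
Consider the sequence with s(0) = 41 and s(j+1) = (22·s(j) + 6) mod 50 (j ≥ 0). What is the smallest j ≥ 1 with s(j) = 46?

12

We have s(0) = 41; s(1) = 8; s(2) = 32; s(3) = 10; s(4) = 26; s(5) = 28; s(6) = 22; s(7) = 40; s(8) = 36; s(9) = 48; s(10) = 12; s(11) = 20; s(12) = 46; s(13) = 18; s(14) = 2; s(15) = 0; s(16) = 6; s(17) = 38; s(18) = 42; s(19) = 30; s(20) = 16; s(21) = 8.
Since s(21) = s(1) = 8, the sequence is eventually periodic: after a pre-period of length 1 it cycles with period 20.
The value 46 first appears (with j ≥ 1) at s(12).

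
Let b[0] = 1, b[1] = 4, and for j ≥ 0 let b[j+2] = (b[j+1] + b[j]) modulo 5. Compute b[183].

Computing terms: b[0] = 1, b[1] = 4, b[2] = 0, b[3] = 4, b[4] = 4, b[5] = 3, b[6] = 2, b[7] = 0, b[8] = 2, b[9] = 2, b[10] = 4, b[11] = 1, b[12] = 0, b[13] = 1, b[14] = 1, b[15] = 2, b[16] = 3, b[17] = 0, b[18] = 3, b[19] = 3, b[20] = 1, b[21] = 4.
The sequence repeats with period 20.
(183 - 0) mod 20 = 3, so b[183] = b[3] = 4.

4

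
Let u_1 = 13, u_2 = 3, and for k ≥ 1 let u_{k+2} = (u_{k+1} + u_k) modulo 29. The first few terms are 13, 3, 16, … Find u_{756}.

u_1 = 13,  u_2 = 3,  u_3 = 16,  u_4 = 19,  u_5 = 6,  u_6 = 25,  u_7 = 2,  u_8 = 27,  u_9 = 0,  u_{10} = 27,  u_{11} = 27,  u_{12} = 25,  u_{13} = 23,  u_{14} = 19,  u_{15} = 13,  u_{16} = 3.
Since (u_{15}, u_{16}) = (u_1, u_2) = (13, 3) (two consecutive terms determine the rest), the sequence is periodic with period 14.
So u_{756} = u_{1 + ((756-1) mod 14)} = u_{14} = 19.

19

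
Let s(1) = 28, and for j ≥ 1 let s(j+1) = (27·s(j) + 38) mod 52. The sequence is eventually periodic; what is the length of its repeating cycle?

26

Listing terms: s(1) = 28, s(2) = 14, s(3) = 0, s(4) = 38, s(5) = 24, s(6) = 10, s(7) = 48, s(8) = 34, s(9) = 20, s(10) = 6, s(11) = 44, s(12) = 30, s(13) = 16, s(14) = 2, s(15) = 40, s(16) = 26, s(17) = 12, s(18) = 50, s(19) = 36, s(20) = 22, s(21) = 8, s(22) = 46, s(23) = 32, s(24) = 18, s(25) = 4, s(26) = 42, s(27) = 28.
Since s(27) = s(1) = 28, the sequence is periodic with period 26.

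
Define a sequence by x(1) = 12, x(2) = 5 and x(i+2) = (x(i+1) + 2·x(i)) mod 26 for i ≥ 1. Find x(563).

We have x(1) = 12; x(2) = 5; x(3) = 3; x(4) = 13; x(5) = 19; x(6) = 19; x(7) = 5; x(8) = 17; x(9) = 1; x(10) = 9; x(11) = 11; x(12) = 3; x(13) = 25; x(14) = 5; x(15) = 3.
Since (x(14), x(15)) = (x(2), x(3)) = (5, 3) (two consecutive terms determine the rest), the sequence is eventually periodic: after a pre-period of length 1 it cycles with period 12.
For i ≥ 2, x(i) depends only on (i - 2) mod 12. (563 - 2) mod 12 = 9, so x(563) = x(11) = 11.

11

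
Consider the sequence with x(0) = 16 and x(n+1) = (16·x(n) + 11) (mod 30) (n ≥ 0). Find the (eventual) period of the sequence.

Listing terms: x(0) = 16; x(1) = 27; x(2) = 23; x(3) = 19; x(4) = 15; x(5) = 11; x(6) = 7; x(7) = 3; x(8) = 29; x(9) = 25; x(10) = 21; x(11) = 17; x(12) = 13; x(13) = 9; x(14) = 5; x(15) = 1; x(16) = 27.
Since x(16) = x(1) = 27, the sequence is eventually periodic: after a pre-period of length 1 it cycles with period 15.

15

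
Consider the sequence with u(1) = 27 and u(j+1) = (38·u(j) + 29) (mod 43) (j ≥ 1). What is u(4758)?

18

u(1) = 27,  u(2) = 23,  u(3) = 0,  u(4) = 29,  u(5) = 13,  u(6) = 7,  u(7) = 37,  u(8) = 16,  u(9) = 35,  u(10) = 26,  u(11) = 28,  u(12) = 18,  u(13) = 25,  u(14) = 33,  u(15) = 36,  u(16) = 21,  u(17) = 10,  u(18) = 22,  u(19) = 5,  u(20) = 4,  u(21) = 9,  u(22) = 27.
Since u(22) = u(1) = 27, the sequence is periodic with period 21.
(4758 - 1) mod 21 = 11, so u(4758) = u(12) = 18.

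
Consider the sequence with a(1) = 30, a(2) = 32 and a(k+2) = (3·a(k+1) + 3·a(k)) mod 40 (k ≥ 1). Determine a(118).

22

Computing terms: a(1) = 30,  a(2) = 32,  a(3) = 26,  a(4) = 14,  a(5) = 0,  a(6) = 2,  a(7) = 6,  a(8) = 24,  a(9) = 10,  a(10) = 22,  a(11) = 16,  a(12) = 34,  a(13) = 30,  a(14) = 32.
Since (a(13), a(14)) = (a(1), a(2)) = (30, 32) (two consecutive terms determine the rest), the sequence is periodic with period 12.
So a(118) = a(1 + ((118-1) mod 12)) = a(10) = 22.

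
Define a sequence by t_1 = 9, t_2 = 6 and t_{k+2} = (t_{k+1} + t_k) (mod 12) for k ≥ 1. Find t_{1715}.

Computing terms: t_1 = 9; t_2 = 6; t_3 = 3; t_4 = 9; t_5 = 0; t_6 = 9; t_7 = 9; t_8 = 6.
The sequence repeats with period 6.
(1715 - 1) mod 6 = 4, so t_{1715} = t_5 = 0.

0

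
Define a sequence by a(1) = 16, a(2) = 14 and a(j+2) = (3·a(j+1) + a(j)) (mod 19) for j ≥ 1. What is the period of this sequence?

40

a(1) = 16,  a(2) = 14,  a(3) = 1,  a(4) = 17,  a(5) = 14,  a(6) = 2,  a(7) = 1,  a(8) = 5,  a(9) = 16,  a(10) = 15,  a(11) = 4,  a(12) = 8,  a(13) = 9,  a(14) = 16,  a(15) = 0,  a(16) = 16,  a(17) = 10,  a(18) = 8,  a(19) = 15,  a(20) = 15,  a(21) = 3,  a(22) = 5,  a(23) = 18,  a(24) = 2,  a(25) = 5,  a(26) = 17,  a(27) = 18,  a(28) = 14,  a(29) = 3,  a(30) = 4,  a(31) = 15,  a(32) = 11,  a(33) = 10,  a(34) = 3,  a(35) = 0,  a(36) = 3,  a(37) = 9,  a(38) = 11,  a(39) = 4,  a(40) = 4,  a(41) = 16,  a(42) = 14.
The sequence repeats with period 40.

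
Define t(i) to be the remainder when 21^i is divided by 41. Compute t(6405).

9

Computing terms: t(0) = 1,  t(1) = 21,  t(2) = 31,  t(3) = 36,  t(4) = 18,  t(5) = 9,  t(6) = 25,  t(7) = 33,  t(8) = 37,  t(9) = 39,  t(10) = 40,  t(11) = 20,  t(12) = 10,  t(13) = 5,  t(14) = 23,  t(15) = 32,  t(16) = 16,  t(17) = 8,  t(18) = 4,  t(19) = 2,  t(20) = 1.
The sequence repeats with period 20.
So t(6405) = t(0 + ((6405-0) mod 20)) = t(5) = 9.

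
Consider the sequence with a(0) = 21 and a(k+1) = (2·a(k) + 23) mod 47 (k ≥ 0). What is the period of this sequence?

23

Computing terms: a(0) = 21,  a(1) = 18,  a(2) = 12,  a(3) = 0,  a(4) = 23,  a(5) = 22,  a(6) = 20,  a(7) = 16,  a(8) = 8,  a(9) = 39,  a(10) = 7,  a(11) = 37,  a(12) = 3,  a(13) = 29,  a(14) = 34,  a(15) = 44,  a(16) = 17,  a(17) = 10,  a(18) = 43,  a(19) = 15,  a(20) = 6,  a(21) = 35,  a(22) = 46,  a(23) = 21.
The sequence repeats with period 23.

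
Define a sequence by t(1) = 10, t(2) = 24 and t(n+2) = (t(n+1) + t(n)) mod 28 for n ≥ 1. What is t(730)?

Computing terms: t(1) = 10; t(2) = 24; t(3) = 6; t(4) = 2; t(5) = 8; t(6) = 10; t(7) = 18; t(8) = 0; t(9) = 18; t(10) = 18; t(11) = 8; t(12) = 26; t(13) = 6; t(14) = 4; t(15) = 10; t(16) = 14; t(17) = 24; t(18) = 10; t(19) = 6; t(20) = 16; t(21) = 22; t(22) = 10; t(23) = 4; t(24) = 14; t(25) = 18; t(26) = 4; t(27) = 22; t(28) = 26; t(29) = 20; t(30) = 18; t(31) = 10; t(32) = 0; t(33) = 10; t(34) = 10; t(35) = 20; t(36) = 2; t(37) = 22; t(38) = 24; t(39) = 18; t(40) = 14; t(41) = 4; t(42) = 18; t(43) = 22; t(44) = 12; t(45) = 6; t(46) = 18; t(47) = 24; t(48) = 14; t(49) = 10; t(50) = 24.
The sequence repeats with period 48.
(730 - 1) mod 48 = 9, so t(730) = t(10) = 18.

18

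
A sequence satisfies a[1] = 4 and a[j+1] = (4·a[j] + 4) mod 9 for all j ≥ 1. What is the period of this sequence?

9

We have a[1] = 4, a[2] = 2, a[3] = 3, a[4] = 7, a[5] = 5, a[6] = 6, a[7] = 1, a[8] = 8, a[9] = 0, a[10] = 4.
The sequence repeats with period 9.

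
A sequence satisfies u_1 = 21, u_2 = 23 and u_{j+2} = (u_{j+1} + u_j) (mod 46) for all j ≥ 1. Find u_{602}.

Listing terms: u_1 = 21; u_2 = 23; u_3 = 44; u_4 = 21; u_5 = 19; u_6 = 40; u_7 = 13; u_8 = 7; u_9 = 20; u_{10} = 27; u_{11} = 1; u_{12} = 28; u_{13} = 29; u_{14} = 11; u_{15} = 40; u_{16} = 5; u_{17} = 45; u_{18} = 4; u_{19} = 3; u_{20} = 7; u_{21} = 10; u_{22} = 17; u_{23} = 27; u_{24} = 44; u_{25} = 25; u_{26} = 23; u_{27} = 2; u_{28} = 25; u_{29} = 27; u_{30} = 6; u_{31} = 33; u_{32} = 39; u_{33} = 26; u_{34} = 19; u_{35} = 45; u_{36} = 18; u_{37} = 17; u_{38} = 35; u_{39} = 6; u_{40} = 41; u_{41} = 1; u_{42} = 42; u_{43} = 43; u_{44} = 39; u_{45} = 36; u_{46} = 29; u_{47} = 19; u_{48} = 2; u_{49} = 21; u_{50} = 23.
Since (u_{49}, u_{50}) = (u_1, u_2) = (21, 23) (two consecutive terms determine the rest), the sequence is periodic with period 48.
So u_{602} = u_{1 + ((602-1) mod 48)} = u_{26} = 23.

23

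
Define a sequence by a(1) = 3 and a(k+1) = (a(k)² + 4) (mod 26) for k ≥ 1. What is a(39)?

17

a(1) = 3; a(2) = 13; a(3) = 17; a(4) = 7; a(5) = 1; a(6) = 5; a(7) = 3.
The sequence repeats with period 6.
So a(39) = a(1 + ((39-1) mod 6)) = a(3) = 17.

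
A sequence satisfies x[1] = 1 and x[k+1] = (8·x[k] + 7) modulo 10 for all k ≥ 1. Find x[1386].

5

Listing terms: x[1] = 1,  x[2] = 5,  x[3] = 7,  x[4] = 3,  x[5] = 1.
Since x[5] = x[1] = 1, the sequence is periodic with period 4.
So x[1386] = x[1 + ((1386-1) mod 4)] = x[2] = 5.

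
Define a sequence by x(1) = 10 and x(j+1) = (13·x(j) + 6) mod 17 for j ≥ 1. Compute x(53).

10

Computing terms: x(1) = 10,  x(2) = 0,  x(3) = 6,  x(4) = 16,  x(5) = 10.
Since x(5) = x(1) = 10, the sequence is periodic with period 4.
So x(53) = x(1 + ((53-1) mod 4)) = x(1) = 10.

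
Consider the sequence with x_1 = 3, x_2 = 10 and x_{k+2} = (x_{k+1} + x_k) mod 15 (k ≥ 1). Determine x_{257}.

0

x_1 = 3,  x_2 = 10,  x_3 = 13,  x_4 = 8,  x_5 = 6,  x_6 = 14,  x_7 = 5,  x_8 = 4,  x_9 = 9,  x_{10} = 13,  x_{11} = 7,  x_{12} = 5,  x_{13} = 12,  x_{14} = 2,  x_{15} = 14,  x_{16} = 1,  x_{17} = 0,  x_{18} = 1,  x_{19} = 1,  x_{20} = 2,  x_{21} = 3,  x_{22} = 5,  x_{23} = 8,  x_{24} = 13,  x_{25} = 6,  x_{26} = 4,  x_{27} = 10,  x_{28} = 14,  x_{29} = 9,  x_{30} = 8,  x_{31} = 2,  x_{32} = 10,  x_{33} = 12,  x_{34} = 7,  x_{35} = 4,  x_{36} = 11,  x_{37} = 0,  x_{38} = 11,  x_{39} = 11,  x_{40} = 7,  x_{41} = 3,  x_{42} = 10.
Since (x_{41}, x_{42}) = (x_1, x_2) = (3, 10) (two consecutive terms determine the rest), the sequence is periodic with period 40.
So x_{257} = x_{1 + ((257-1) mod 40)} = x_{17} = 0.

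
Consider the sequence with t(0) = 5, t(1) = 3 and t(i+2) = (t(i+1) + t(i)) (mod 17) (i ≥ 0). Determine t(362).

8

Listing terms: t(0) = 5; t(1) = 3; t(2) = 8; t(3) = 11; t(4) = 2; t(5) = 13; t(6) = 15; t(7) = 11; t(8) = 9; t(9) = 3; t(10) = 12; t(11) = 15; t(12) = 10; t(13) = 8; t(14) = 1; t(15) = 9; t(16) = 10; t(17) = 2; t(18) = 12; t(19) = 14; t(20) = 9; t(21) = 6; t(22) = 15; t(23) = 4; t(24) = 2; t(25) = 6; t(26) = 8; t(27) = 14; t(28) = 5; t(29) = 2; t(30) = 7; t(31) = 9; t(32) = 16; t(33) = 8; t(34) = 7; t(35) = 15; t(36) = 5; t(37) = 3.
The sequence repeats with period 36.
So t(362) = t(0 + ((362-0) mod 36)) = t(2) = 8.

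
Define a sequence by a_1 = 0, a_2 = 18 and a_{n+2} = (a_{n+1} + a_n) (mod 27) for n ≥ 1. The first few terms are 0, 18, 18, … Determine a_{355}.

We have a_1 = 0; a_2 = 18; a_3 = 18; a_4 = 9; a_5 = 0; a_6 = 9; a_7 = 9; a_8 = 18; a_9 = 0; a_{10} = 18.
Since (a_9, a_{10}) = (a_1, a_2) = (0, 18) (two consecutive terms determine the rest), the sequence is periodic with period 8.
So a_{355} = a_{1 + ((355-1) mod 8)} = a_3 = 18.

18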